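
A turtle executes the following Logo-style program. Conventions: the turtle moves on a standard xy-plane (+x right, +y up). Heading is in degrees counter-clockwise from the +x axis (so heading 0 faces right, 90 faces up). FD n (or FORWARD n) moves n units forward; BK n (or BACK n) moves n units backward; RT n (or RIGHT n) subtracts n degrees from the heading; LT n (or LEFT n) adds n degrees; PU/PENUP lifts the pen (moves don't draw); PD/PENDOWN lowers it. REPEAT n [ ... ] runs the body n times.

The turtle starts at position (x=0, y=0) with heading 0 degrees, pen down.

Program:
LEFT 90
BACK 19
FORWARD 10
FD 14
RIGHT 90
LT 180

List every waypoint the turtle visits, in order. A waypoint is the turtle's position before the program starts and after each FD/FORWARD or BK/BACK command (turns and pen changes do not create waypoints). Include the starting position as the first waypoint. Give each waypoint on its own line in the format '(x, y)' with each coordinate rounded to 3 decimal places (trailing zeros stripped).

Answer: (0, 0)
(0, -19)
(0, -9)
(0, 5)

Derivation:
Executing turtle program step by step:
Start: pos=(0,0), heading=0, pen down
LT 90: heading 0 -> 90
BK 19: (0,0) -> (0,-19) [heading=90, draw]
FD 10: (0,-19) -> (0,-9) [heading=90, draw]
FD 14: (0,-9) -> (0,5) [heading=90, draw]
RT 90: heading 90 -> 0
LT 180: heading 0 -> 180
Final: pos=(0,5), heading=180, 3 segment(s) drawn
Waypoints (4 total):
(0, 0)
(0, -19)
(0, -9)
(0, 5)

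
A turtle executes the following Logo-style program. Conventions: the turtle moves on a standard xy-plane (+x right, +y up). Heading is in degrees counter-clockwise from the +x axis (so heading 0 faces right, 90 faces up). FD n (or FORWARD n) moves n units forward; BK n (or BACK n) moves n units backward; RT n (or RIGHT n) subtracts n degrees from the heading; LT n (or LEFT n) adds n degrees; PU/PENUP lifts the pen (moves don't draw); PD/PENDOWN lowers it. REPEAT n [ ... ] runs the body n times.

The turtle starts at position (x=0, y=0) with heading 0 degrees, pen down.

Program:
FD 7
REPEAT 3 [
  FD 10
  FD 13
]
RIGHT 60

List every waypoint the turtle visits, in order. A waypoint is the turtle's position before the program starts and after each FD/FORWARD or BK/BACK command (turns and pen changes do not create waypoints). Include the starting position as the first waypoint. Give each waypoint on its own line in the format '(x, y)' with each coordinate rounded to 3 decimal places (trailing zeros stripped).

Executing turtle program step by step:
Start: pos=(0,0), heading=0, pen down
FD 7: (0,0) -> (7,0) [heading=0, draw]
REPEAT 3 [
  -- iteration 1/3 --
  FD 10: (7,0) -> (17,0) [heading=0, draw]
  FD 13: (17,0) -> (30,0) [heading=0, draw]
  -- iteration 2/3 --
  FD 10: (30,0) -> (40,0) [heading=0, draw]
  FD 13: (40,0) -> (53,0) [heading=0, draw]
  -- iteration 3/3 --
  FD 10: (53,0) -> (63,0) [heading=0, draw]
  FD 13: (63,0) -> (76,0) [heading=0, draw]
]
RT 60: heading 0 -> 300
Final: pos=(76,0), heading=300, 7 segment(s) drawn
Waypoints (8 total):
(0, 0)
(7, 0)
(17, 0)
(30, 0)
(40, 0)
(53, 0)
(63, 0)
(76, 0)

Answer: (0, 0)
(7, 0)
(17, 0)
(30, 0)
(40, 0)
(53, 0)
(63, 0)
(76, 0)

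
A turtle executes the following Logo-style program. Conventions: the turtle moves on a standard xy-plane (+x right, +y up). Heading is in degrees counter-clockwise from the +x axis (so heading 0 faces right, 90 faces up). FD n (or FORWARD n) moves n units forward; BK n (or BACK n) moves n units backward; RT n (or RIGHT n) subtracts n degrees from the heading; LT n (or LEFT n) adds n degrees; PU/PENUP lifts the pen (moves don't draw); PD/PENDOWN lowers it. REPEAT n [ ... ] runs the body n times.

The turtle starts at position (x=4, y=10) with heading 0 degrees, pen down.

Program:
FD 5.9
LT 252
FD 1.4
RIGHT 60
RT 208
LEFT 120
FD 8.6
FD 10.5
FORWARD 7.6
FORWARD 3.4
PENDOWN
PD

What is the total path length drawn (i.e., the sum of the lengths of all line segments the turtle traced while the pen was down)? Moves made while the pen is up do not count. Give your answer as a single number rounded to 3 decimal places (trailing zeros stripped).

Executing turtle program step by step:
Start: pos=(4,10), heading=0, pen down
FD 5.9: (4,10) -> (9.9,10) [heading=0, draw]
LT 252: heading 0 -> 252
FD 1.4: (9.9,10) -> (9.467,8.669) [heading=252, draw]
RT 60: heading 252 -> 192
RT 208: heading 192 -> 344
LT 120: heading 344 -> 104
FD 8.6: (9.467,8.669) -> (7.387,17.013) [heading=104, draw]
FD 10.5: (7.387,17.013) -> (4.847,27.201) [heading=104, draw]
FD 7.6: (4.847,27.201) -> (3.008,34.575) [heading=104, draw]
FD 3.4: (3.008,34.575) -> (2.186,37.874) [heading=104, draw]
PD: pen down
PD: pen down
Final: pos=(2.186,37.874), heading=104, 6 segment(s) drawn

Segment lengths:
  seg 1: (4,10) -> (9.9,10), length = 5.9
  seg 2: (9.9,10) -> (9.467,8.669), length = 1.4
  seg 3: (9.467,8.669) -> (7.387,17.013), length = 8.6
  seg 4: (7.387,17.013) -> (4.847,27.201), length = 10.5
  seg 5: (4.847,27.201) -> (3.008,34.575), length = 7.6
  seg 6: (3.008,34.575) -> (2.186,37.874), length = 3.4
Total = 37.4

Answer: 37.4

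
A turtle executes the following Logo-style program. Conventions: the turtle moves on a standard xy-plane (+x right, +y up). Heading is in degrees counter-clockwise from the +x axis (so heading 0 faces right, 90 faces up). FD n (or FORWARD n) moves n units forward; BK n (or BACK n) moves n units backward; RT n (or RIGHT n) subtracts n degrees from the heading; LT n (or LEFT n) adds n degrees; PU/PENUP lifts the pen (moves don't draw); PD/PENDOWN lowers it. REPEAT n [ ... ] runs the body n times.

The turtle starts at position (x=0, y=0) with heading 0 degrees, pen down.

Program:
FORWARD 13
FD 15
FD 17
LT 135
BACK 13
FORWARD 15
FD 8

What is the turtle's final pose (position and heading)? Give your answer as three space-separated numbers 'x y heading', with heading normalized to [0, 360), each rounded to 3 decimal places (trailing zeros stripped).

Executing turtle program step by step:
Start: pos=(0,0), heading=0, pen down
FD 13: (0,0) -> (13,0) [heading=0, draw]
FD 15: (13,0) -> (28,0) [heading=0, draw]
FD 17: (28,0) -> (45,0) [heading=0, draw]
LT 135: heading 0 -> 135
BK 13: (45,0) -> (54.192,-9.192) [heading=135, draw]
FD 15: (54.192,-9.192) -> (43.586,1.414) [heading=135, draw]
FD 8: (43.586,1.414) -> (37.929,7.071) [heading=135, draw]
Final: pos=(37.929,7.071), heading=135, 6 segment(s) drawn

Answer: 37.929 7.071 135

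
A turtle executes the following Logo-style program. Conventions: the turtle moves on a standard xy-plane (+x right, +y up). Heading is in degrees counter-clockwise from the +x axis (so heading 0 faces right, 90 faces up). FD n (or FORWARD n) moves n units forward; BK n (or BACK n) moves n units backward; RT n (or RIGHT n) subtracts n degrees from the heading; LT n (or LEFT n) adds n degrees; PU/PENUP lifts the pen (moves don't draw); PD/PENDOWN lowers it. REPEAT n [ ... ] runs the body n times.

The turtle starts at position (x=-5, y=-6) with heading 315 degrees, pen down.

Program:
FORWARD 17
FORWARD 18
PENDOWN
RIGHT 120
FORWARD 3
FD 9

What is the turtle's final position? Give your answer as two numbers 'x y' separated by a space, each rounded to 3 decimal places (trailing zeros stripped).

Executing turtle program step by step:
Start: pos=(-5,-6), heading=315, pen down
FD 17: (-5,-6) -> (7.021,-18.021) [heading=315, draw]
FD 18: (7.021,-18.021) -> (19.749,-30.749) [heading=315, draw]
PD: pen down
RT 120: heading 315 -> 195
FD 3: (19.749,-30.749) -> (16.851,-31.525) [heading=195, draw]
FD 9: (16.851,-31.525) -> (8.158,-33.855) [heading=195, draw]
Final: pos=(8.158,-33.855), heading=195, 4 segment(s) drawn

Answer: 8.158 -33.855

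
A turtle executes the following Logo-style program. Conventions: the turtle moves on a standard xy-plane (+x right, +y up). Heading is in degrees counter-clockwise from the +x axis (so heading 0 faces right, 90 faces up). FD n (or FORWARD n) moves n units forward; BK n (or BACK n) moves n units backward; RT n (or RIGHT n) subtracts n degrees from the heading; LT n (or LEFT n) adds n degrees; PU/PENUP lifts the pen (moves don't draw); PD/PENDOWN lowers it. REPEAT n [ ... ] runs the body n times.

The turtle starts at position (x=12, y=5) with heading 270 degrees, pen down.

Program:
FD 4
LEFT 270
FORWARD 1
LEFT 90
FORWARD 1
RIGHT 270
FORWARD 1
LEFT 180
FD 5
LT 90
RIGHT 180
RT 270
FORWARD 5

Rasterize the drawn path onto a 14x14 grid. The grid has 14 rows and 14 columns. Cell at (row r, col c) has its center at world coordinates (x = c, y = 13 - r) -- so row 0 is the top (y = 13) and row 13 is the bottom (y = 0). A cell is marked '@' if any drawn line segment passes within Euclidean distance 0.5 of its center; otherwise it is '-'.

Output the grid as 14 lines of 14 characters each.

Segment 0: (12,5) -> (12,1)
Segment 1: (12,1) -> (11,1)
Segment 2: (11,1) -> (11,0)
Segment 3: (11,0) -> (12,0)
Segment 4: (12,0) -> (7,0)
Segment 5: (7,0) -> (2,0)

Answer: --------------
--------------
--------------
--------------
--------------
--------------
--------------
--------------
------------@-
------------@-
------------@-
------------@-
-----------@@-
--@@@@@@@@@@@-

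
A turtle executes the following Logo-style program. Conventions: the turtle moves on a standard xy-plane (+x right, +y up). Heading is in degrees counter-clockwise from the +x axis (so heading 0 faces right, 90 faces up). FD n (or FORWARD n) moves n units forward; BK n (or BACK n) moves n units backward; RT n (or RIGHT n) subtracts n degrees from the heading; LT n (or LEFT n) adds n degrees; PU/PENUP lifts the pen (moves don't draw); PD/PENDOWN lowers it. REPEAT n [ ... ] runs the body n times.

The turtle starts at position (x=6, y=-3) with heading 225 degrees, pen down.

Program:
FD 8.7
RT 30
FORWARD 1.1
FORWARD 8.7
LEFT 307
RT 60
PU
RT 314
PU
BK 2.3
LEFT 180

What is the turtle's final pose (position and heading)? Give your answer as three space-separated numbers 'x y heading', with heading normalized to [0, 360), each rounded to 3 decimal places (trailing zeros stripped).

Answer: -8.202 -13.501 308

Derivation:
Executing turtle program step by step:
Start: pos=(6,-3), heading=225, pen down
FD 8.7: (6,-3) -> (-0.152,-9.152) [heading=225, draw]
RT 30: heading 225 -> 195
FD 1.1: (-0.152,-9.152) -> (-1.214,-9.437) [heading=195, draw]
FD 8.7: (-1.214,-9.437) -> (-9.618,-11.688) [heading=195, draw]
LT 307: heading 195 -> 142
RT 60: heading 142 -> 82
PU: pen up
RT 314: heading 82 -> 128
PU: pen up
BK 2.3: (-9.618,-11.688) -> (-8.202,-13.501) [heading=128, move]
LT 180: heading 128 -> 308
Final: pos=(-8.202,-13.501), heading=308, 3 segment(s) drawn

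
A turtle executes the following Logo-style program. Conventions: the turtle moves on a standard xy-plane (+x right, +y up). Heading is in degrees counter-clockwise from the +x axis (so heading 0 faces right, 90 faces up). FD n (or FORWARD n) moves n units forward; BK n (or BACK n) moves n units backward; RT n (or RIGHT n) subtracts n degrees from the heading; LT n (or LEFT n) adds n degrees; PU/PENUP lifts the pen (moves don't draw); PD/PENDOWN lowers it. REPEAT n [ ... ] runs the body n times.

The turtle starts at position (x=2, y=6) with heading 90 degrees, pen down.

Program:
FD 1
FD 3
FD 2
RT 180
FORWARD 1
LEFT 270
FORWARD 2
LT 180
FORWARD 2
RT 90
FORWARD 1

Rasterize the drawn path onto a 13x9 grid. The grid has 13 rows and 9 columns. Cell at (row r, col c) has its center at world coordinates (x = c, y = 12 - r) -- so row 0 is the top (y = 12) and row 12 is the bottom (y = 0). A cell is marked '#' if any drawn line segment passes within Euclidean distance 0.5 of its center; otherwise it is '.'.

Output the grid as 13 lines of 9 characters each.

Segment 0: (2,6) -> (2,7)
Segment 1: (2,7) -> (2,10)
Segment 2: (2,10) -> (2,12)
Segment 3: (2,12) -> (2,11)
Segment 4: (2,11) -> (0,11)
Segment 5: (0,11) -> (2,11)
Segment 6: (2,11) -> (2,10)

Answer: ..#......
###......
..#......
..#......
..#......
..#......
..#......
.........
.........
.........
.........
.........
.........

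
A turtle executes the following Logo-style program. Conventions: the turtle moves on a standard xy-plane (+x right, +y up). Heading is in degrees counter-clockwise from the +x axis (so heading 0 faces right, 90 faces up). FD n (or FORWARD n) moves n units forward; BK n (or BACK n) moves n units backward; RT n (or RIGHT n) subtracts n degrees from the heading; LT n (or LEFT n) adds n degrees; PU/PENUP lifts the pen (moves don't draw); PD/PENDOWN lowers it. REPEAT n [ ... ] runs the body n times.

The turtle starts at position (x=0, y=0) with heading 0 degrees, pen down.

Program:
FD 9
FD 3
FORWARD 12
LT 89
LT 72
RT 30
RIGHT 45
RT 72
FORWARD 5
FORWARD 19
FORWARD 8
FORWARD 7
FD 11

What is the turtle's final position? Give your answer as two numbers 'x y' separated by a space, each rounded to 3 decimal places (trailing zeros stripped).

Executing turtle program step by step:
Start: pos=(0,0), heading=0, pen down
FD 9: (0,0) -> (9,0) [heading=0, draw]
FD 3: (9,0) -> (12,0) [heading=0, draw]
FD 12: (12,0) -> (24,0) [heading=0, draw]
LT 89: heading 0 -> 89
LT 72: heading 89 -> 161
RT 30: heading 161 -> 131
RT 45: heading 131 -> 86
RT 72: heading 86 -> 14
FD 5: (24,0) -> (28.851,1.21) [heading=14, draw]
FD 19: (28.851,1.21) -> (47.287,5.806) [heading=14, draw]
FD 8: (47.287,5.806) -> (55.049,7.742) [heading=14, draw]
FD 7: (55.049,7.742) -> (61.842,9.435) [heading=14, draw]
FD 11: (61.842,9.435) -> (72.515,12.096) [heading=14, draw]
Final: pos=(72.515,12.096), heading=14, 8 segment(s) drawn

Answer: 72.515 12.096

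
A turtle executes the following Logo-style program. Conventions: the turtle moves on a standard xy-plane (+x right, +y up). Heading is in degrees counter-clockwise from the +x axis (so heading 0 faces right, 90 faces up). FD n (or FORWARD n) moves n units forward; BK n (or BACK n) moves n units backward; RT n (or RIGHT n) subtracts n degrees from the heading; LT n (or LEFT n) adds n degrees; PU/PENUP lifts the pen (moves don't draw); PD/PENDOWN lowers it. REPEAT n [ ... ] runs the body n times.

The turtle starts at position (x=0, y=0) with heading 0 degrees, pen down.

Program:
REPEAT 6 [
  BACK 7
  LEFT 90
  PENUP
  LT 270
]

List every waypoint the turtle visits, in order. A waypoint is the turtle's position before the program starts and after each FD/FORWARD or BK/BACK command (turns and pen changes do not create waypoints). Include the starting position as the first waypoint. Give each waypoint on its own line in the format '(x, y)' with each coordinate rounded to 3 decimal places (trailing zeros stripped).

Executing turtle program step by step:
Start: pos=(0,0), heading=0, pen down
REPEAT 6 [
  -- iteration 1/6 --
  BK 7: (0,0) -> (-7,0) [heading=0, draw]
  LT 90: heading 0 -> 90
  PU: pen up
  LT 270: heading 90 -> 0
  -- iteration 2/6 --
  BK 7: (-7,0) -> (-14,0) [heading=0, move]
  LT 90: heading 0 -> 90
  PU: pen up
  LT 270: heading 90 -> 0
  -- iteration 3/6 --
  BK 7: (-14,0) -> (-21,0) [heading=0, move]
  LT 90: heading 0 -> 90
  PU: pen up
  LT 270: heading 90 -> 0
  -- iteration 4/6 --
  BK 7: (-21,0) -> (-28,0) [heading=0, move]
  LT 90: heading 0 -> 90
  PU: pen up
  LT 270: heading 90 -> 0
  -- iteration 5/6 --
  BK 7: (-28,0) -> (-35,0) [heading=0, move]
  LT 90: heading 0 -> 90
  PU: pen up
  LT 270: heading 90 -> 0
  -- iteration 6/6 --
  BK 7: (-35,0) -> (-42,0) [heading=0, move]
  LT 90: heading 0 -> 90
  PU: pen up
  LT 270: heading 90 -> 0
]
Final: pos=(-42,0), heading=0, 1 segment(s) drawn
Waypoints (7 total):
(0, 0)
(-7, 0)
(-14, 0)
(-21, 0)
(-28, 0)
(-35, 0)
(-42, 0)

Answer: (0, 0)
(-7, 0)
(-14, 0)
(-21, 0)
(-28, 0)
(-35, 0)
(-42, 0)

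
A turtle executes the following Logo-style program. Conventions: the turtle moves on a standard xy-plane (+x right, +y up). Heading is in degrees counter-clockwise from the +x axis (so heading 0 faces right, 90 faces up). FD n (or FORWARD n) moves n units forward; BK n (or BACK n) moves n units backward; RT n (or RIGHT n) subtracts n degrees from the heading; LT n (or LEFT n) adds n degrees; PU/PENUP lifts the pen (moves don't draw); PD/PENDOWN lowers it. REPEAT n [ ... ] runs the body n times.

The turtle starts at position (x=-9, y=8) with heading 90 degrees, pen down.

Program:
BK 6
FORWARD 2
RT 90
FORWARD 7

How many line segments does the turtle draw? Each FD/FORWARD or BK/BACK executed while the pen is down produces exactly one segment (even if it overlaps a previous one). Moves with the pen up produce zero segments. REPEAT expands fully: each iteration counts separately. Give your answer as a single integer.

Executing turtle program step by step:
Start: pos=(-9,8), heading=90, pen down
BK 6: (-9,8) -> (-9,2) [heading=90, draw]
FD 2: (-9,2) -> (-9,4) [heading=90, draw]
RT 90: heading 90 -> 0
FD 7: (-9,4) -> (-2,4) [heading=0, draw]
Final: pos=(-2,4), heading=0, 3 segment(s) drawn
Segments drawn: 3

Answer: 3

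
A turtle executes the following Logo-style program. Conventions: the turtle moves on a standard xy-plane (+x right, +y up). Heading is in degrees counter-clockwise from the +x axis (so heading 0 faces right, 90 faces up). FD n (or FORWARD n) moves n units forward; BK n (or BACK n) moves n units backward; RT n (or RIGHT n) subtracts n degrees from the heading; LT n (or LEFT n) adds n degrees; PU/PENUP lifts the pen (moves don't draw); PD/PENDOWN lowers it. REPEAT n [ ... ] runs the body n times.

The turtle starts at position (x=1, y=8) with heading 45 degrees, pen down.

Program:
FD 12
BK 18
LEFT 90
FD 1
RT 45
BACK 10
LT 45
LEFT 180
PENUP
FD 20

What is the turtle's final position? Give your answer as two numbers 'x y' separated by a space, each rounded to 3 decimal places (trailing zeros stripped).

Executing turtle program step by step:
Start: pos=(1,8), heading=45, pen down
FD 12: (1,8) -> (9.485,16.485) [heading=45, draw]
BK 18: (9.485,16.485) -> (-3.243,3.757) [heading=45, draw]
LT 90: heading 45 -> 135
FD 1: (-3.243,3.757) -> (-3.95,4.464) [heading=135, draw]
RT 45: heading 135 -> 90
BK 10: (-3.95,4.464) -> (-3.95,-5.536) [heading=90, draw]
LT 45: heading 90 -> 135
LT 180: heading 135 -> 315
PU: pen up
FD 20: (-3.95,-5.536) -> (10.192,-19.678) [heading=315, move]
Final: pos=(10.192,-19.678), heading=315, 4 segment(s) drawn

Answer: 10.192 -19.678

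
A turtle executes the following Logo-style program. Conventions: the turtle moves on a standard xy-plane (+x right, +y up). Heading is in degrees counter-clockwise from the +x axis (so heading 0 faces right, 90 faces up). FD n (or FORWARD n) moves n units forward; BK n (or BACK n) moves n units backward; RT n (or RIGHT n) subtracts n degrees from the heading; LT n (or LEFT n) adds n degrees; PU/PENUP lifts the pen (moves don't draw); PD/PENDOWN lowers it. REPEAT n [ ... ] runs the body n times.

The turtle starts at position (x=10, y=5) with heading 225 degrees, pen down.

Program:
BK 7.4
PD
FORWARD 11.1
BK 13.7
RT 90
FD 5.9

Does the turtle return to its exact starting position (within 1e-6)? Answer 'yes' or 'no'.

Answer: no

Derivation:
Executing turtle program step by step:
Start: pos=(10,5), heading=225, pen down
BK 7.4: (10,5) -> (15.233,10.233) [heading=225, draw]
PD: pen down
FD 11.1: (15.233,10.233) -> (7.384,2.384) [heading=225, draw]
BK 13.7: (7.384,2.384) -> (17.071,12.071) [heading=225, draw]
RT 90: heading 225 -> 135
FD 5.9: (17.071,12.071) -> (12.899,16.243) [heading=135, draw]
Final: pos=(12.899,16.243), heading=135, 4 segment(s) drawn

Start position: (10, 5)
Final position: (12.899, 16.243)
Distance = 11.611; >= 1e-6 -> NOT closed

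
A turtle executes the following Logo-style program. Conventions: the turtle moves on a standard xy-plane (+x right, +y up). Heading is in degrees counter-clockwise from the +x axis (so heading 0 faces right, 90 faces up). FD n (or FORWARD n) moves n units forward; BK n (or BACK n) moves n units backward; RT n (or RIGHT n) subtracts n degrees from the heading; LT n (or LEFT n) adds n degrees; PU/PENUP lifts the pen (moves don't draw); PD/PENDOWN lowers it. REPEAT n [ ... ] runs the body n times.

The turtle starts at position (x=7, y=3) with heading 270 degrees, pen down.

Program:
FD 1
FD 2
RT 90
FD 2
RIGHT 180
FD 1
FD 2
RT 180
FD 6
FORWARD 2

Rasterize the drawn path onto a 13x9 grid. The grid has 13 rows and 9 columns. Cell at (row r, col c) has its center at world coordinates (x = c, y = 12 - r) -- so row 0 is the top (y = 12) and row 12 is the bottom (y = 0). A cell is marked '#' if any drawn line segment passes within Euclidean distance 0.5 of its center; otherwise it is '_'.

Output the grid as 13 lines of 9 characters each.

Segment 0: (7,3) -> (7,2)
Segment 1: (7,2) -> (7,0)
Segment 2: (7,0) -> (5,0)
Segment 3: (5,0) -> (6,0)
Segment 4: (6,0) -> (8,0)
Segment 5: (8,0) -> (2,-0)
Segment 6: (2,-0) -> (0,-0)

Answer: _________
_________
_________
_________
_________
_________
_________
_________
_________
_______#_
_______#_
_______#_
#########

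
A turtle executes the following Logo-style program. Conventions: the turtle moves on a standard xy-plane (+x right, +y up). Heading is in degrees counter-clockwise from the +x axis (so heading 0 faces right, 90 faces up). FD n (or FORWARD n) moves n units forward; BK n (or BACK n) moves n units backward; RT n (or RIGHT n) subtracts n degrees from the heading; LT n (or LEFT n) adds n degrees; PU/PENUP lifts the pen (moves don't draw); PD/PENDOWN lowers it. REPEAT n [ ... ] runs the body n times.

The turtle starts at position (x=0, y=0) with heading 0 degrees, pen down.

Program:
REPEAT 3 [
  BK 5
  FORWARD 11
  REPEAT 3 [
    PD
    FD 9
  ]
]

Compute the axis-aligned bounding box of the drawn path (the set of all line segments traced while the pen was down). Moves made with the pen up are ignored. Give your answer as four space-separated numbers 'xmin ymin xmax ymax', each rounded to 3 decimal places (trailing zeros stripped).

Answer: -5 0 99 0

Derivation:
Executing turtle program step by step:
Start: pos=(0,0), heading=0, pen down
REPEAT 3 [
  -- iteration 1/3 --
  BK 5: (0,0) -> (-5,0) [heading=0, draw]
  FD 11: (-5,0) -> (6,0) [heading=0, draw]
  REPEAT 3 [
    -- iteration 1/3 --
    PD: pen down
    FD 9: (6,0) -> (15,0) [heading=0, draw]
    -- iteration 2/3 --
    PD: pen down
    FD 9: (15,0) -> (24,0) [heading=0, draw]
    -- iteration 3/3 --
    PD: pen down
    FD 9: (24,0) -> (33,0) [heading=0, draw]
  ]
  -- iteration 2/3 --
  BK 5: (33,0) -> (28,0) [heading=0, draw]
  FD 11: (28,0) -> (39,0) [heading=0, draw]
  REPEAT 3 [
    -- iteration 1/3 --
    PD: pen down
    FD 9: (39,0) -> (48,0) [heading=0, draw]
    -- iteration 2/3 --
    PD: pen down
    FD 9: (48,0) -> (57,0) [heading=0, draw]
    -- iteration 3/3 --
    PD: pen down
    FD 9: (57,0) -> (66,0) [heading=0, draw]
  ]
  -- iteration 3/3 --
  BK 5: (66,0) -> (61,0) [heading=0, draw]
  FD 11: (61,0) -> (72,0) [heading=0, draw]
  REPEAT 3 [
    -- iteration 1/3 --
    PD: pen down
    FD 9: (72,0) -> (81,0) [heading=0, draw]
    -- iteration 2/3 --
    PD: pen down
    FD 9: (81,0) -> (90,0) [heading=0, draw]
    -- iteration 3/3 --
    PD: pen down
    FD 9: (90,0) -> (99,0) [heading=0, draw]
  ]
]
Final: pos=(99,0), heading=0, 15 segment(s) drawn

Segment endpoints: x in {-5, 0, 6, 15, 24, 28, 33, 39, 48, 57, 61, 66, 72, 81, 90, 99}, y in {0}
xmin=-5, ymin=0, xmax=99, ymax=0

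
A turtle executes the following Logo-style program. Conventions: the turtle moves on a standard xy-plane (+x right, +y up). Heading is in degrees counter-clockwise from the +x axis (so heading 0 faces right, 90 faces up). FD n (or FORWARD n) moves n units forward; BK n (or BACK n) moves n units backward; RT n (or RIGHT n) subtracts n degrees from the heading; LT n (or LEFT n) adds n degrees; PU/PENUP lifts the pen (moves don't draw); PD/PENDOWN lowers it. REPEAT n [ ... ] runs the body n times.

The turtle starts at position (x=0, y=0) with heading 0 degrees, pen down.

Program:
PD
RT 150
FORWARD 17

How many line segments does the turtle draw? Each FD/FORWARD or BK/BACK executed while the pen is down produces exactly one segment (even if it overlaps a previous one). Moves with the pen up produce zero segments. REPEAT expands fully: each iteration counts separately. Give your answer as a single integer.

Executing turtle program step by step:
Start: pos=(0,0), heading=0, pen down
PD: pen down
RT 150: heading 0 -> 210
FD 17: (0,0) -> (-14.722,-8.5) [heading=210, draw]
Final: pos=(-14.722,-8.5), heading=210, 1 segment(s) drawn
Segments drawn: 1

Answer: 1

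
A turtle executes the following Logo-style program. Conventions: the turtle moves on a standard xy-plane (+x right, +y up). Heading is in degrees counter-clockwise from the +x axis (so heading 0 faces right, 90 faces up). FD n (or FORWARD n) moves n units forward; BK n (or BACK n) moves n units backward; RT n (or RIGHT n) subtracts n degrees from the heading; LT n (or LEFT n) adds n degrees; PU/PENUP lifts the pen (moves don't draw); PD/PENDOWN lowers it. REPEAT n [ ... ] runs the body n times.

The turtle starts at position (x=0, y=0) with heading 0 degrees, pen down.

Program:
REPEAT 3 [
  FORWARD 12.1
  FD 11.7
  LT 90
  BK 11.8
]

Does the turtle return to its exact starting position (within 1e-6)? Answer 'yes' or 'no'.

Answer: no

Derivation:
Executing turtle program step by step:
Start: pos=(0,0), heading=0, pen down
REPEAT 3 [
  -- iteration 1/3 --
  FD 12.1: (0,0) -> (12.1,0) [heading=0, draw]
  FD 11.7: (12.1,0) -> (23.8,0) [heading=0, draw]
  LT 90: heading 0 -> 90
  BK 11.8: (23.8,0) -> (23.8,-11.8) [heading=90, draw]
  -- iteration 2/3 --
  FD 12.1: (23.8,-11.8) -> (23.8,0.3) [heading=90, draw]
  FD 11.7: (23.8,0.3) -> (23.8,12) [heading=90, draw]
  LT 90: heading 90 -> 180
  BK 11.8: (23.8,12) -> (35.6,12) [heading=180, draw]
  -- iteration 3/3 --
  FD 12.1: (35.6,12) -> (23.5,12) [heading=180, draw]
  FD 11.7: (23.5,12) -> (11.8,12) [heading=180, draw]
  LT 90: heading 180 -> 270
  BK 11.8: (11.8,12) -> (11.8,23.8) [heading=270, draw]
]
Final: pos=(11.8,23.8), heading=270, 9 segment(s) drawn

Start position: (0, 0)
Final position: (11.8, 23.8)
Distance = 26.565; >= 1e-6 -> NOT closed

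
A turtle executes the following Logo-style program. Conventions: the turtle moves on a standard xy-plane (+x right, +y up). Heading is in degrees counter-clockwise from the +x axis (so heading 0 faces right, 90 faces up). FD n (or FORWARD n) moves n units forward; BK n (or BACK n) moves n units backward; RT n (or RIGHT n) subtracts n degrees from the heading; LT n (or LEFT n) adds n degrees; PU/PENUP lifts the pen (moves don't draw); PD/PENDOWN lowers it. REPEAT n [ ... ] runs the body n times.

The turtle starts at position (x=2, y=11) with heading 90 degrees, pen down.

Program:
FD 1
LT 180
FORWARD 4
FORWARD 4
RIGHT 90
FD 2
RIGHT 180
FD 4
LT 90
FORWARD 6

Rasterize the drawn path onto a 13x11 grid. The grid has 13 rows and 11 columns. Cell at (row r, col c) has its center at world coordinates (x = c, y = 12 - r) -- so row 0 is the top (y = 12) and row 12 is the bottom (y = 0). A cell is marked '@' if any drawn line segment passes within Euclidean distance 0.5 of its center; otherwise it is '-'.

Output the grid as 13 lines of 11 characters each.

Segment 0: (2,11) -> (2,12)
Segment 1: (2,12) -> (2,8)
Segment 2: (2,8) -> (2,4)
Segment 3: (2,4) -> (-0,4)
Segment 4: (-0,4) -> (4,4)
Segment 5: (4,4) -> (4,10)

Answer: --@--------
--@--------
--@-@------
--@-@------
--@-@------
--@-@------
--@-@------
--@-@------
@@@@@------
-----------
-----------
-----------
-----------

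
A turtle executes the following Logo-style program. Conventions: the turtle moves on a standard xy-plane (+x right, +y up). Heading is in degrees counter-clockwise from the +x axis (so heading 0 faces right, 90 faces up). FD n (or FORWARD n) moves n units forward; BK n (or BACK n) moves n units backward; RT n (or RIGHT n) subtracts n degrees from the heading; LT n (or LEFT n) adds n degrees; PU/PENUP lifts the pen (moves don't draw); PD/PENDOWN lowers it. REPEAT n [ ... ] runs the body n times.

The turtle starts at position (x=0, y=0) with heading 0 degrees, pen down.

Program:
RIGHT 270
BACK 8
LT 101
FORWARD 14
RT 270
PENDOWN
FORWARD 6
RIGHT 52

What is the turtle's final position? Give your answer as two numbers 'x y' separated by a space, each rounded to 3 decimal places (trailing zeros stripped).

Answer: -12.598 -16.561

Derivation:
Executing turtle program step by step:
Start: pos=(0,0), heading=0, pen down
RT 270: heading 0 -> 90
BK 8: (0,0) -> (0,-8) [heading=90, draw]
LT 101: heading 90 -> 191
FD 14: (0,-8) -> (-13.743,-10.671) [heading=191, draw]
RT 270: heading 191 -> 281
PD: pen down
FD 6: (-13.743,-10.671) -> (-12.598,-16.561) [heading=281, draw]
RT 52: heading 281 -> 229
Final: pos=(-12.598,-16.561), heading=229, 3 segment(s) drawn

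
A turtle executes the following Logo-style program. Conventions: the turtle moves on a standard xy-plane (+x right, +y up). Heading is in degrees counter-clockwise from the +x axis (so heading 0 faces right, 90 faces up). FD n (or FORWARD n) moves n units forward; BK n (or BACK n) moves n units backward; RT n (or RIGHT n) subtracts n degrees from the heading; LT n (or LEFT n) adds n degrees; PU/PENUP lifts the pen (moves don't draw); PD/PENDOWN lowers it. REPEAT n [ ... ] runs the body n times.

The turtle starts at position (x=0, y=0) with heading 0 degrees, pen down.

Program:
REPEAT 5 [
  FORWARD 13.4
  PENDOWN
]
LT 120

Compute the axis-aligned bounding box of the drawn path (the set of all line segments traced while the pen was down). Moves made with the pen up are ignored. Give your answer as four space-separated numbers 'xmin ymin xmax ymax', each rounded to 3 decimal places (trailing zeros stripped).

Executing turtle program step by step:
Start: pos=(0,0), heading=0, pen down
REPEAT 5 [
  -- iteration 1/5 --
  FD 13.4: (0,0) -> (13.4,0) [heading=0, draw]
  PD: pen down
  -- iteration 2/5 --
  FD 13.4: (13.4,0) -> (26.8,0) [heading=0, draw]
  PD: pen down
  -- iteration 3/5 --
  FD 13.4: (26.8,0) -> (40.2,0) [heading=0, draw]
  PD: pen down
  -- iteration 4/5 --
  FD 13.4: (40.2,0) -> (53.6,0) [heading=0, draw]
  PD: pen down
  -- iteration 5/5 --
  FD 13.4: (53.6,0) -> (67,0) [heading=0, draw]
  PD: pen down
]
LT 120: heading 0 -> 120
Final: pos=(67,0), heading=120, 5 segment(s) drawn

Segment endpoints: x in {0, 13.4, 26.8, 40.2, 53.6, 67}, y in {0}
xmin=0, ymin=0, xmax=67, ymax=0

Answer: 0 0 67 0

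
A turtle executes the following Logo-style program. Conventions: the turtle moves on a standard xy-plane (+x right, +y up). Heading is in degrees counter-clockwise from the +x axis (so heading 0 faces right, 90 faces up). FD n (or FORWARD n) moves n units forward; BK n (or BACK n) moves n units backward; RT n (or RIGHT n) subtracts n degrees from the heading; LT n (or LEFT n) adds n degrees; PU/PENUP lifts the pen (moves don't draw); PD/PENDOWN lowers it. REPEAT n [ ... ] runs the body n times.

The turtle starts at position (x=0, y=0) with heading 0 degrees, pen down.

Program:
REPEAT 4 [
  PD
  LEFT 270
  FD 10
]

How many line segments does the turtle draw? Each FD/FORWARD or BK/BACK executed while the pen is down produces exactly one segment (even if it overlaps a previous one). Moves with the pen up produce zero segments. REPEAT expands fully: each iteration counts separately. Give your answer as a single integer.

Answer: 4

Derivation:
Executing turtle program step by step:
Start: pos=(0,0), heading=0, pen down
REPEAT 4 [
  -- iteration 1/4 --
  PD: pen down
  LT 270: heading 0 -> 270
  FD 10: (0,0) -> (0,-10) [heading=270, draw]
  -- iteration 2/4 --
  PD: pen down
  LT 270: heading 270 -> 180
  FD 10: (0,-10) -> (-10,-10) [heading=180, draw]
  -- iteration 3/4 --
  PD: pen down
  LT 270: heading 180 -> 90
  FD 10: (-10,-10) -> (-10,0) [heading=90, draw]
  -- iteration 4/4 --
  PD: pen down
  LT 270: heading 90 -> 0
  FD 10: (-10,0) -> (0,0) [heading=0, draw]
]
Final: pos=(0,0), heading=0, 4 segment(s) drawn
Segments drawn: 4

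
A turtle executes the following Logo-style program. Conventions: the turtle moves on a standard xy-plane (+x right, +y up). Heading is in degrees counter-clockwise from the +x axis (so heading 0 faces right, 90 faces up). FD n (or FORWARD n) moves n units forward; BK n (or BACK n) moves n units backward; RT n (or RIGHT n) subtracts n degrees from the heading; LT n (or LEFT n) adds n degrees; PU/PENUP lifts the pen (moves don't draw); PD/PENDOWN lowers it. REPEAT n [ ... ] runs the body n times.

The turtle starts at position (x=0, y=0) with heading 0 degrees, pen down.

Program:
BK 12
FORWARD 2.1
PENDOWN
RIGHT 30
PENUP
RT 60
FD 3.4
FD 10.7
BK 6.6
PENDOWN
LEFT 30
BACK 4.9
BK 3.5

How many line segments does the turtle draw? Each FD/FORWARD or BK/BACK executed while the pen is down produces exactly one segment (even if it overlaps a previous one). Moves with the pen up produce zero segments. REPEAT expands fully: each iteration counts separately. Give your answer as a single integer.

Executing turtle program step by step:
Start: pos=(0,0), heading=0, pen down
BK 12: (0,0) -> (-12,0) [heading=0, draw]
FD 2.1: (-12,0) -> (-9.9,0) [heading=0, draw]
PD: pen down
RT 30: heading 0 -> 330
PU: pen up
RT 60: heading 330 -> 270
FD 3.4: (-9.9,0) -> (-9.9,-3.4) [heading=270, move]
FD 10.7: (-9.9,-3.4) -> (-9.9,-14.1) [heading=270, move]
BK 6.6: (-9.9,-14.1) -> (-9.9,-7.5) [heading=270, move]
PD: pen down
LT 30: heading 270 -> 300
BK 4.9: (-9.9,-7.5) -> (-12.35,-3.256) [heading=300, draw]
BK 3.5: (-12.35,-3.256) -> (-14.1,-0.225) [heading=300, draw]
Final: pos=(-14.1,-0.225), heading=300, 4 segment(s) drawn
Segments drawn: 4

Answer: 4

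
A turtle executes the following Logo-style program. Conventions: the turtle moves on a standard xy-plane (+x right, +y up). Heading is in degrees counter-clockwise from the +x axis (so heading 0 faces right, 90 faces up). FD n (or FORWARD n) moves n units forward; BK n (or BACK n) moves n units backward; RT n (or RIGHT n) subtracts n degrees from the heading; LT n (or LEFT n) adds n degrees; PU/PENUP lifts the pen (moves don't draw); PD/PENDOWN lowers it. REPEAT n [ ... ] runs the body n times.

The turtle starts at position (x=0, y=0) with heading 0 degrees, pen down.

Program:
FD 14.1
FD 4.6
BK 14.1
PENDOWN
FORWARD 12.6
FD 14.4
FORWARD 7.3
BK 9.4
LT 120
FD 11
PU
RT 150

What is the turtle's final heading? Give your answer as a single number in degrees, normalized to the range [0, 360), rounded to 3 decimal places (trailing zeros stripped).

Answer: 330

Derivation:
Executing turtle program step by step:
Start: pos=(0,0), heading=0, pen down
FD 14.1: (0,0) -> (14.1,0) [heading=0, draw]
FD 4.6: (14.1,0) -> (18.7,0) [heading=0, draw]
BK 14.1: (18.7,0) -> (4.6,0) [heading=0, draw]
PD: pen down
FD 12.6: (4.6,0) -> (17.2,0) [heading=0, draw]
FD 14.4: (17.2,0) -> (31.6,0) [heading=0, draw]
FD 7.3: (31.6,0) -> (38.9,0) [heading=0, draw]
BK 9.4: (38.9,0) -> (29.5,0) [heading=0, draw]
LT 120: heading 0 -> 120
FD 11: (29.5,0) -> (24,9.526) [heading=120, draw]
PU: pen up
RT 150: heading 120 -> 330
Final: pos=(24,9.526), heading=330, 8 segment(s) drawn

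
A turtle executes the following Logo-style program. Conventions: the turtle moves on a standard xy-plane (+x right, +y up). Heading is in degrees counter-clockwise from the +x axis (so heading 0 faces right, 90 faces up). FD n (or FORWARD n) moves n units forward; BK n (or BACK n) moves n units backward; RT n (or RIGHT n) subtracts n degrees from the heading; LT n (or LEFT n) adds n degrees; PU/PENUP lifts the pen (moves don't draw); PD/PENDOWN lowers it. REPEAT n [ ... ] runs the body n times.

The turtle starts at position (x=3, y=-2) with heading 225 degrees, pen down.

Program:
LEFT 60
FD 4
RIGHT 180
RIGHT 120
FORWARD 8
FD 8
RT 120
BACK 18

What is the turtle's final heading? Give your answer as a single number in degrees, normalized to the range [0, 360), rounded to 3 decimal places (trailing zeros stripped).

Executing turtle program step by step:
Start: pos=(3,-2), heading=225, pen down
LT 60: heading 225 -> 285
FD 4: (3,-2) -> (4.035,-5.864) [heading=285, draw]
RT 180: heading 285 -> 105
RT 120: heading 105 -> 345
FD 8: (4.035,-5.864) -> (11.763,-7.934) [heading=345, draw]
FD 8: (11.763,-7.934) -> (19.49,-10.005) [heading=345, draw]
RT 120: heading 345 -> 225
BK 18: (19.49,-10.005) -> (32.218,2.723) [heading=225, draw]
Final: pos=(32.218,2.723), heading=225, 4 segment(s) drawn

Answer: 225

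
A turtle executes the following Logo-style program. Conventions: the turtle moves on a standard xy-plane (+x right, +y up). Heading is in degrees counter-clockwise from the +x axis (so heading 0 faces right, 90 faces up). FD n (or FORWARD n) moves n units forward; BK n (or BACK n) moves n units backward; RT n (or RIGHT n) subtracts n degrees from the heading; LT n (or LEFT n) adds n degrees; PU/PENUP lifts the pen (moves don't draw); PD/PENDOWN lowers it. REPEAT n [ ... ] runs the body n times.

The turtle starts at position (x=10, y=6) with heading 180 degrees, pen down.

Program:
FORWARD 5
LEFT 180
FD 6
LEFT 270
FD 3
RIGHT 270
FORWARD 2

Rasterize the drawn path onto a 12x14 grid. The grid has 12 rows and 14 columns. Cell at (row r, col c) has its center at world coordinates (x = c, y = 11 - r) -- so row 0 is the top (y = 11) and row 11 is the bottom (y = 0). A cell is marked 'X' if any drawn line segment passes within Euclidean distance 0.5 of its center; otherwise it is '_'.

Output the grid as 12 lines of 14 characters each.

Answer: ______________
______________
______________
______________
______________
_____XXXXXXX__
___________X__
___________X__
___________XXX
______________
______________
______________

Derivation:
Segment 0: (10,6) -> (5,6)
Segment 1: (5,6) -> (11,6)
Segment 2: (11,6) -> (11,3)
Segment 3: (11,3) -> (13,3)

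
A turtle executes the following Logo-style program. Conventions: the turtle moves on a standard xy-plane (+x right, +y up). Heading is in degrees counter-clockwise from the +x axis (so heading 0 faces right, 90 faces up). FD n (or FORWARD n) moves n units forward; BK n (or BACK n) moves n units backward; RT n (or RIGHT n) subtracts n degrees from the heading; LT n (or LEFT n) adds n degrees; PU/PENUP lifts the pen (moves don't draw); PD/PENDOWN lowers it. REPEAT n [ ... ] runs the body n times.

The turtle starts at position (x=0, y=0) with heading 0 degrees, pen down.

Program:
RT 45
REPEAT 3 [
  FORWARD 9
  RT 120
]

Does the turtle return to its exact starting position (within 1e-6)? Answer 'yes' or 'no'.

Executing turtle program step by step:
Start: pos=(0,0), heading=0, pen down
RT 45: heading 0 -> 315
REPEAT 3 [
  -- iteration 1/3 --
  FD 9: (0,0) -> (6.364,-6.364) [heading=315, draw]
  RT 120: heading 315 -> 195
  -- iteration 2/3 --
  FD 9: (6.364,-6.364) -> (-2.329,-8.693) [heading=195, draw]
  RT 120: heading 195 -> 75
  -- iteration 3/3 --
  FD 9: (-2.329,-8.693) -> (0,0) [heading=75, draw]
  RT 120: heading 75 -> 315
]
Final: pos=(0,0), heading=315, 3 segment(s) drawn

Start position: (0, 0)
Final position: (0, 0)
Distance = 0; < 1e-6 -> CLOSED

Answer: yes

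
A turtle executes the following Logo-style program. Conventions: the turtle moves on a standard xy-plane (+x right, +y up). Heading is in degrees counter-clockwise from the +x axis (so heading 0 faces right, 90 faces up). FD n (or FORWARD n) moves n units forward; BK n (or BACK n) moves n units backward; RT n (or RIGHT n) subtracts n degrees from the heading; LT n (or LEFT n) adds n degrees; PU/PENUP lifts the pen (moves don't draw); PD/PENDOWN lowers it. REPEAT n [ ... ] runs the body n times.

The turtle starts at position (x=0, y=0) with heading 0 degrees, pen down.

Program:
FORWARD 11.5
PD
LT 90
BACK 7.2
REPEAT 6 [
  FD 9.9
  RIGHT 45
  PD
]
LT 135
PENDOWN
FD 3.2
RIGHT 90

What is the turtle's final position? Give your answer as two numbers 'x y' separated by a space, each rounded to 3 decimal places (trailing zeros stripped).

Answer: 30.663 -16.463

Derivation:
Executing turtle program step by step:
Start: pos=(0,0), heading=0, pen down
FD 11.5: (0,0) -> (11.5,0) [heading=0, draw]
PD: pen down
LT 90: heading 0 -> 90
BK 7.2: (11.5,0) -> (11.5,-7.2) [heading=90, draw]
REPEAT 6 [
  -- iteration 1/6 --
  FD 9.9: (11.5,-7.2) -> (11.5,2.7) [heading=90, draw]
  RT 45: heading 90 -> 45
  PD: pen down
  -- iteration 2/6 --
  FD 9.9: (11.5,2.7) -> (18.5,9.7) [heading=45, draw]
  RT 45: heading 45 -> 0
  PD: pen down
  -- iteration 3/6 --
  FD 9.9: (18.5,9.7) -> (28.4,9.7) [heading=0, draw]
  RT 45: heading 0 -> 315
  PD: pen down
  -- iteration 4/6 --
  FD 9.9: (28.4,9.7) -> (35.401,2.7) [heading=315, draw]
  RT 45: heading 315 -> 270
  PD: pen down
  -- iteration 5/6 --
  FD 9.9: (35.401,2.7) -> (35.401,-7.2) [heading=270, draw]
  RT 45: heading 270 -> 225
  PD: pen down
  -- iteration 6/6 --
  FD 9.9: (35.401,-7.2) -> (28.4,-14.2) [heading=225, draw]
  RT 45: heading 225 -> 180
  PD: pen down
]
LT 135: heading 180 -> 315
PD: pen down
FD 3.2: (28.4,-14.2) -> (30.663,-16.463) [heading=315, draw]
RT 90: heading 315 -> 225
Final: pos=(30.663,-16.463), heading=225, 9 segment(s) drawn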